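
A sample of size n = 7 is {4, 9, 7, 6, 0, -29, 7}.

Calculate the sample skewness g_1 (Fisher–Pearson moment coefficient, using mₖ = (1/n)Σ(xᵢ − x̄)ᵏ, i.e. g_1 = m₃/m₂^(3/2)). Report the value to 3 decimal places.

-1.855

x̄ = (4 + 9 + 7 + 6 + 0 - 29 + 7) / 7 = 0.5714
deviations (xᵢ − x̄): 3.4286, 8.4286, 6.4286, 5.4286, -0.5714, -29.5714, 6.4286
Σ(xᵢ − x̄)² = 1069.7143 ⇒ m₂ = 1069.7143/7 = 152.81633
Σ(xᵢ − x̄)³ = -24529.1020 ⇒ m₃ = -24529.1020/7 = -3504.15743
m₂^(3/2) = 152.81633^(1.5) = 1889.09863
g_1 = m₃ / m₂^(3/2) = -3504.15743 / 1889.09863 ≈ -1.855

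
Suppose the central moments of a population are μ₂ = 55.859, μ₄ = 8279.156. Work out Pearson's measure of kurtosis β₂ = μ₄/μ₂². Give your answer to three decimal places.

2.653

μ₂² = 55.859² = 3120.22788
μ₄/μ₂² = 8279.156 / 3120.22788 = 2.65338
β₂ ≈ 2.653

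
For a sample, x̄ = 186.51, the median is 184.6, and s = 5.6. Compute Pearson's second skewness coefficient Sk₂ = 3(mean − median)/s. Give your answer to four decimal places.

1.0232

Sk₂ = 3(186.51 − 184.6) / 5.6 = 3 × 1.9100 / 5.6
    = 5.7300 / 5.6 ≈ 1.0232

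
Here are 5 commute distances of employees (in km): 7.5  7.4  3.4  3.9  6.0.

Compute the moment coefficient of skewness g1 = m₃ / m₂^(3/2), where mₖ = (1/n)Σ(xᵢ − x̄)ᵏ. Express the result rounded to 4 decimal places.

-0.1809

x̄ = (7.5 + 7.4 + 3.4 + 3.9 + 6.0) / 5 = 5.6400
deviations (xᵢ − x̄): 1.8600, 1.7600, -2.2400, -1.7400, 0.3600
Σ(xᵢ − x̄)² = 14.7320 ⇒ m₂ = 14.7320/5 = 2.94640
Σ(xᵢ − x̄)³ = -4.5742 ⇒ m₃ = -4.5742/5 = -0.91483
m₂^(3/2) = 2.94640^(1.5) = 5.05752
g1 = m₃ / m₂^(3/2) = -0.91483 / 5.05752 ≈ -0.1809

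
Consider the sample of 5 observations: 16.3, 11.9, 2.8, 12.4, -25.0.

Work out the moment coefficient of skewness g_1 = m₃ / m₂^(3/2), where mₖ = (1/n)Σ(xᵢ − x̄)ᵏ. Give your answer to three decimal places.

x̄ = (16.3 + 11.9 + 2.8 + 12.4 - 25.0) / 5 = 3.6800
deviations (xᵢ − x̄): 12.6200, 8.2200, -0.8800, 8.7200, -28.6800
Σ(xᵢ − x̄)² = 1126.1880 ⇒ m₂ = 1126.1880/5 = 225.23760
Σ(xᵢ − x̄)³ = -20362.8137 ⇒ m₃ = -20362.8137/5 = -4072.56274
m₂^(3/2) = 225.23760^(1.5) = 3380.34741
g_1 = m₃ / m₂^(3/2) = -4072.56274 / 3380.34741 ≈ -1.205

-1.205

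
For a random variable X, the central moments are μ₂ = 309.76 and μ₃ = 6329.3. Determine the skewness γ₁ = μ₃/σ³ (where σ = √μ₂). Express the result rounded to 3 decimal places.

1.161

σ = √μ₂ = √309.76 = 17.60000
σ³ = μ₂^(3/2) = 5451.77600
γ₁ = μ₃/σ³ = 6329.3 / 5451.77600 ≈ 1.161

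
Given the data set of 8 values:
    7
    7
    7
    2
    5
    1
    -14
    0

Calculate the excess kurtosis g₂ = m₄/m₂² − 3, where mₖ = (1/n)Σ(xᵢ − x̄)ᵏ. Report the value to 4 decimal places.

1.4184

x̄ = 1.8750
Σ(xᵢ − x̄)² = 344.8750 ⇒ m₂ = 43.10938
Σ(xᵢ − x̄)⁴ = 65689.8379 ⇒ m₄ = 8211.22974
m₂² = 1858.41821
g₂ = m₄/m₂² − 3 = 4.41840 − 3 ≈ 1.4184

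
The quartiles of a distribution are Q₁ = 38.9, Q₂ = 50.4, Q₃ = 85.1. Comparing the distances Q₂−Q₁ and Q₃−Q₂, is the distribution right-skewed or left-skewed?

right-skewed

Q₂ − Q₁ = 11.5;  Q₃ − Q₂ = 34.7
Q₃ − Q₂ > Q₂ − Q₁ ⇒ the upper half is more spread out ⇒ right-skewed.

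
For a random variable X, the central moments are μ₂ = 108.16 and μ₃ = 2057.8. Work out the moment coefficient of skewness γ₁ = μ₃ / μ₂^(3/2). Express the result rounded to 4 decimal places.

σ = √μ₂ = √108.16 = 10.40000
σ³ = μ₂^(3/2) = 1124.86400
γ₁ = μ₃/σ³ = 2057.8 / 1124.86400 ≈ 1.8294

1.8294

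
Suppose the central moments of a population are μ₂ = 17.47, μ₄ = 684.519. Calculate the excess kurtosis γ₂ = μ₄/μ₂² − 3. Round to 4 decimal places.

-0.7572

μ₂² = 17.47² = 305.20090
μ₄/μ₂² = 684.519 / 305.20090 = 2.24285
γ₂ = 2.24285 − 3 ≈ -0.7572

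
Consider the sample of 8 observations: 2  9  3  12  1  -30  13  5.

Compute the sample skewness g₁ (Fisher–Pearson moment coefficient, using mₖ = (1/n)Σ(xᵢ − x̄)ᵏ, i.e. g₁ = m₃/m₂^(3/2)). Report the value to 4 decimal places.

x̄ = (2 + 9 + 3 + 12 + 1 - 30 + 13 + 5) / 8 = 1.8750
deviations (xᵢ − x̄): 0.1250, 7.1250, 1.1250, 10.1250, -0.8750, -31.8750, 11.1250, 3.1250
Σ(xᵢ − x̄)² = 1304.8750 ⇒ m₂ = 1304.8750/8 = 163.10938
Σ(xᵢ − x̄)³ = -29577.6563 ⇒ m₃ = -29577.6563/8 = -3697.20703
m₂^(3/2) = 163.10938^(1.5) = 2083.13965
g₁ = m₃ / m₂^(3/2) = -3697.20703 / 2083.13965 ≈ -1.7748

-1.7748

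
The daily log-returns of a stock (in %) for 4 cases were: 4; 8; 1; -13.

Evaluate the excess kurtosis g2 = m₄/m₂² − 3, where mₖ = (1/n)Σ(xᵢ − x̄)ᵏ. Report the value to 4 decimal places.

x̄ = 0.0000
Σ(xᵢ − x̄)² = 250.0000 ⇒ m₂ = 62.50000
Σ(xᵢ − x̄)⁴ = 32914.0000 ⇒ m₄ = 8228.50000
m₂² = 3906.25000
g2 = m₄/m₂² − 3 = 2.10650 − 3 ≈ -0.8935

-0.8935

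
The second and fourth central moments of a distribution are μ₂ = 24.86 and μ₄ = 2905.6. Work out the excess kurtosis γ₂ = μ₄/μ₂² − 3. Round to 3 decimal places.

1.701

μ₂² = 24.86² = 618.01960
μ₄/μ₂² = 2905.6 / 618.01960 = 4.70147
γ₂ = 4.70147 − 3 ≈ 1.701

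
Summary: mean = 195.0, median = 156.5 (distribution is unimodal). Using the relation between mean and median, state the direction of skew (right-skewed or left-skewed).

mean − median = 195.0 − 156.5 = 38.5
mean > median ⇒ the longer tail is on the right ⇒ right-skewed (positively skewed).

right-skewed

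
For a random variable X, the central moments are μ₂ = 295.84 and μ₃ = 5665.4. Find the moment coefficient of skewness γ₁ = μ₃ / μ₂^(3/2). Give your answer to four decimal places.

σ = √μ₂ = √295.84 = 17.20000
σ³ = μ₂^(3/2) = 5088.44800
γ₁ = μ₃/σ³ = 5665.4 / 5088.44800 ≈ 1.1134

1.1134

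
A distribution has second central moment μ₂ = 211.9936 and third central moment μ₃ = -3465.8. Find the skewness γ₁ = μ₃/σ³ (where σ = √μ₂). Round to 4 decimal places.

-1.1228

σ = √μ₂ = √211.9936 = 14.56000
σ³ = μ₂^(3/2) = 3086.62682
γ₁ = μ₃/σ³ = -3465.8 / 3086.62682 ≈ -1.1228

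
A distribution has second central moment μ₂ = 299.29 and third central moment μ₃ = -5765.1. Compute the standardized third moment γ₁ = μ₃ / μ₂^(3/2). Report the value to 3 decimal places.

σ = √μ₂ = √299.29 = 17.30000
σ³ = μ₂^(3/2) = 5177.71700
γ₁ = μ₃/σ³ = -5765.1 / 5177.71700 ≈ -1.113

-1.113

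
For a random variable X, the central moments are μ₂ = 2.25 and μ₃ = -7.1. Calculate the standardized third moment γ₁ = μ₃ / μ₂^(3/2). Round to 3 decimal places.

-2.104

σ = √μ₂ = √2.25 = 1.50000
σ³ = μ₂^(3/2) = 3.37500
γ₁ = μ₃/σ³ = -7.1 / 3.37500 ≈ -2.104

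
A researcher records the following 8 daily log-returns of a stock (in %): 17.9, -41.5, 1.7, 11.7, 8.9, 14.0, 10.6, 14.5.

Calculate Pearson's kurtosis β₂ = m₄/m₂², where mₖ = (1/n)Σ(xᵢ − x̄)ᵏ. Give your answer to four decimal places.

x̄ = 4.7250
Σ(xᵢ − x̄)² = 2601.6550 ⇒ m₂ = 325.20688
Σ(xᵢ − x̄)⁴ = 4616309.5692 ⇒ m₄ = 577038.69615
m₂² = 105759.51155
β₂ = m₄/m₂² = 577038.69615 / 105759.51155 ≈ 5.4561

5.4561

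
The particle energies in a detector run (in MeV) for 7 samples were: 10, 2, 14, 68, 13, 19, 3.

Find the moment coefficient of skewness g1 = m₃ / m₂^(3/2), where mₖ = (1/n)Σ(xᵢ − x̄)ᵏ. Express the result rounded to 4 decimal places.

1.7420

x̄ = (10 + 2 + 14 + 68 + 13 + 19 + 3) / 7 = 18.4286
deviations (xᵢ − x̄): -8.4286, -16.4286, -4.4286, 49.5714, -5.4286, 0.5714, -15.4286
Σ(xᵢ − x̄)² = 3085.7143 ⇒ m₂ = 3085.7143/7 = 440.81633
Σ(xᵢ − x̄)³ = 112861.1020 ⇒ m₃ = 112861.1020/7 = 16123.01458
m₂^(3/2) = 440.81633^(1.5) = 9255.21489
g1 = m₃ / m₂^(3/2) = 16123.01458 / 9255.21489 ≈ 1.7420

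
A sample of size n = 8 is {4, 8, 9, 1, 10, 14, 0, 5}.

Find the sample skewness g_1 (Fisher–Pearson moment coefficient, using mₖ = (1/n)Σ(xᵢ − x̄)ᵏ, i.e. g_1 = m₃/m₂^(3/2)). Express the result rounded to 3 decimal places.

x̄ = (4 + 8 + 9 + 1 + 10 + 14 + 0 + 5) / 8 = 6.3750
deviations (xᵢ − x̄): -2.3750, 1.6250, 2.6250, -5.3750, 3.6250, 7.6250, -6.3750, -1.3750
Σ(xᵢ − x̄)² = 157.8750 ⇒ m₂ = 157.8750/8 = 19.73438
Σ(xᵢ − x̄)³ = 82.9688 ⇒ m₃ = 82.9688/8 = 10.37109
m₂^(3/2) = 19.73438^(1.5) = 87.66678
g_1 = m₃ / m₂^(3/2) = 10.37109 / 87.66678 ≈ 0.118

0.118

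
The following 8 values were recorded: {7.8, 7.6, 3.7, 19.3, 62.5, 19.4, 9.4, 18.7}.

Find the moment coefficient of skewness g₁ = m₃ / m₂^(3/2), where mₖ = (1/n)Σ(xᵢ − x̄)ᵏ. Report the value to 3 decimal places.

x̄ = (7.8 + 7.6 + 3.7 + 19.3 + 62.5 + 19.4 + 9.4 + 18.7) / 8 = 18.5500
deviations (xᵢ − x̄): -10.7500, -10.9500, -14.8500, 0.7500, 43.9500, 0.8500, -9.1500, 0.1500
Σ(xᵢ − x̄)² = 2472.6200 ⇒ m₂ = 2472.6200/8 = 309.07750
Σ(xᵢ − x̄)³ = 78298.9200 ⇒ m₃ = 78298.9200/8 = 9787.36500
m₂^(3/2) = 309.07750^(1.5) = 5433.76793
g₁ = m₃ / m₂^(3/2) = 9787.36500 / 5433.76793 ≈ 1.801

1.801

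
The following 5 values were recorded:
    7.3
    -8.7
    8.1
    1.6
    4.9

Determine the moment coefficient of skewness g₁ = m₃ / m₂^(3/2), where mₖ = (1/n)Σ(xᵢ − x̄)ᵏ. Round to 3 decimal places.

x̄ = (7.3 - 8.7 + 8.1 + 1.6 + 4.9) / 5 = 2.6400
deviations (xᵢ − x̄): 4.6600, -11.3400, 5.4600, -1.0400, 2.2600
Σ(xᵢ − x̄)² = 186.3120 ⇒ m₂ = 186.3120/5 = 37.26240
Σ(xᵢ − x̄)³ = -1183.8898 ⇒ m₃ = -1183.8898/5 = -236.77795
m₂^(3/2) = 37.26240^(1.5) = 227.46063
g₁ = m₃ / m₂^(3/2) = -236.77795 / 227.46063 ≈ -1.041

-1.041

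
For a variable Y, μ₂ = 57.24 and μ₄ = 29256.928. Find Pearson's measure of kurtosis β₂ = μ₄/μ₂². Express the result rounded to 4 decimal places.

μ₂² = 57.24² = 3276.41760
μ₄/μ₂² = 29256.928 / 3276.41760 = 8.92955
β₂ ≈ 8.9295

8.9295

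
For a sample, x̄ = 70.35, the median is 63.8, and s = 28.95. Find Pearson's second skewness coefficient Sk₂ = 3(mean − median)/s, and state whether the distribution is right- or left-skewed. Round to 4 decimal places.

Sk₂ = 3(70.35 − 63.8) / 28.95 = 3 × 6.5500 / 28.95
    = 19.6500 / 28.95 ≈ 0.6788
Sk₂ > 0 ⇒ mean > median ⇒ right-skewed (positive skew).

0.6788, right-skewed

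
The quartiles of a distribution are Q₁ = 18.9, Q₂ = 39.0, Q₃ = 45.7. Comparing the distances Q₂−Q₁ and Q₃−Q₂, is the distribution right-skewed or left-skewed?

Q₂ − Q₁ = 20.1;  Q₃ − Q₂ = 6.7
Q₂ − Q₁ > Q₃ − Q₂ ⇒ the lower half is more spread out ⇒ left-skewed.

left-skewed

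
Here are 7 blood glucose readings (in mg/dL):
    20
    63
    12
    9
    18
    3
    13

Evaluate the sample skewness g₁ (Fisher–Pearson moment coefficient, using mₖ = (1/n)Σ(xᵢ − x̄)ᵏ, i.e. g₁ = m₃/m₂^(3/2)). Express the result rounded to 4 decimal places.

1.7011

x̄ = (20 + 63 + 12 + 9 + 18 + 3 + 13) / 7 = 19.7143
deviations (xᵢ − x̄): 0.2857, 43.2857, -7.7143, -10.7143, -1.7143, -16.7143, -6.7143
Σ(xᵢ − x̄)² = 2375.4286 ⇒ m₂ = 2375.4286/7 = 339.34694
Σ(xᵢ − x̄)³ = 74436.2449 ⇒ m₃ = 74436.2449/7 = 10633.74927
m₂^(3/2) = 339.34694^(1.5) = 6251.23613
g₁ = m₃ / m₂^(3/2) = 10633.74927 / 6251.23613 ≈ 1.7011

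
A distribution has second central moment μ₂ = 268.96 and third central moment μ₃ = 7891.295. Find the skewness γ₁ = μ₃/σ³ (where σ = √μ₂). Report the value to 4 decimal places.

σ = √μ₂ = √268.96 = 16.40000
σ³ = μ₂^(3/2) = 4410.94400
γ₁ = μ₃/σ³ = 7891.295 / 4410.94400 ≈ 1.7890

1.7890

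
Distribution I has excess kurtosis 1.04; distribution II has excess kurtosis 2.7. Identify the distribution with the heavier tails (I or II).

II

Higher excess kurtosis ⇒ heavier tails relative to the normal distribution.
1.04 vs 2.7: the larger is 2.7, so II has heavier tails.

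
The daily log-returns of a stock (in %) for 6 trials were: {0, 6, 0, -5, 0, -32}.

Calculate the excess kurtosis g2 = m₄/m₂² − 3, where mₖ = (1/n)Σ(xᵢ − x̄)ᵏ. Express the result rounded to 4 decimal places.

x̄ = -5.1667
Σ(xᵢ − x̄)² = 924.8333 ⇒ m₂ = 154.13889
Σ(xᵢ − x̄)⁴ = 536126.4861 ⇒ m₄ = 89354.41435
m₂² = 23758.79707
g2 = m₄/m₂² − 3 = 3.76090 − 3 ≈ 0.7609

0.7609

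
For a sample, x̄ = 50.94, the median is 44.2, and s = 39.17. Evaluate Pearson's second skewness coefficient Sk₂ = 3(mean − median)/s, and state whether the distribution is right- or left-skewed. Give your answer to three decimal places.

0.516, right-skewed

Sk₂ = 3(50.94 − 44.2) / 39.17 = 3 × 6.7400 / 39.17
    = 20.2200 / 39.17 ≈ 0.516
Sk₂ > 0 ⇒ mean > median ⇒ right-skewed (positive skew).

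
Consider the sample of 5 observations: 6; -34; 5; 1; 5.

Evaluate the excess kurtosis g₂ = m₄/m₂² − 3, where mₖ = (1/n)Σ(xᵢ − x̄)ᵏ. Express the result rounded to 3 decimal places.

0.185

x̄ = -3.4000
Σ(xᵢ − x̄)² = 1185.2000 ⇒ m₂ = 237.04000
Σ(xᵢ − x̄)⁴ = 894909.7760 ⇒ m₄ = 178981.95520
m₂² = 56187.96160
g₂ = m₄/m₂² − 3 = 3.18541 − 3 ≈ 0.185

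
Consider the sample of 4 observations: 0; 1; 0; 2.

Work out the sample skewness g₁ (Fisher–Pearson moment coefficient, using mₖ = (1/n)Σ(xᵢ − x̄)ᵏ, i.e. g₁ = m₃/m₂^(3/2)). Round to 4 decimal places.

0.4934

x̄ = (0 + 1 + 0 + 2) / 4 = 0.7500
deviations (xᵢ − x̄): -0.7500, 0.2500, -0.7500, 1.2500
Σ(xᵢ − x̄)² = 2.7500 ⇒ m₂ = 2.7500/4 = 0.68750
Σ(xᵢ − x̄)³ = 1.1250 ⇒ m₃ = 1.1250/4 = 0.28125
m₂^(3/2) = 0.68750^(1.5) = 0.57004
g₁ = m₃ / m₂^(3/2) = 0.28125 / 0.57004 ≈ 0.4934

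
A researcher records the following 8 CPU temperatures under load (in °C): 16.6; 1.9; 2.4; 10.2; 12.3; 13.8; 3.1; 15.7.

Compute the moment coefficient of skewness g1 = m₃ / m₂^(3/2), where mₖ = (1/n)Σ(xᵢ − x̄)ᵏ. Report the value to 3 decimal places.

-0.237

x̄ = (16.6 + 1.9 + 2.4 + 10.2 + 12.3 + 13.8 + 3.1 + 15.7) / 8 = 9.5000
deviations (xᵢ − x̄): 7.1000, -7.6000, -7.1000, 0.7000, 2.8000, 4.3000, -6.4000, 6.2000
Σ(xᵢ − x̄)² = 264.8000 ⇒ m₂ = 264.8000/8 = 33.10000
Σ(xᵢ − x̄)³ = -360.9900 ⇒ m₃ = -360.9900/8 = -45.12375
m₂^(3/2) = 33.10000^(1.5) = 190.43290
g1 = m₃ / m₂^(3/2) = -45.12375 / 190.43290 ≈ -0.237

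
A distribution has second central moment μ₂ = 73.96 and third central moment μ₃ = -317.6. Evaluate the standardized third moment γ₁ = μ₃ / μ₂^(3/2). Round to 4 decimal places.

σ = √μ₂ = √73.96 = 8.60000
σ³ = μ₂^(3/2) = 636.05600
γ₁ = μ₃/σ³ = -317.6 / 636.05600 ≈ -0.4993

-0.4993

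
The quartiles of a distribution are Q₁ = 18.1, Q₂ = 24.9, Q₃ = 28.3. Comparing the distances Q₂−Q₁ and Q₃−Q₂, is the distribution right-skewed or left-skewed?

Q₂ − Q₁ = 6.8;  Q₃ − Q₂ = 3.4
Q₂ − Q₁ > Q₃ − Q₂ ⇒ the lower half is more spread out ⇒ left-skewed.

left-skewed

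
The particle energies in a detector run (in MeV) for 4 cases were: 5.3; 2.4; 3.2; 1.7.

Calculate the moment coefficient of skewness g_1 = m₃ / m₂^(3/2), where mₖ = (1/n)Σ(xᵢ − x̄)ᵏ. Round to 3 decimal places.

x̄ = (5.3 + 2.4 + 3.2 + 1.7) / 4 = 3.1500
deviations (xᵢ − x̄): 2.1500, -0.7500, 0.0500, -1.4500
Σ(xᵢ − x̄)² = 7.2900 ⇒ m₂ = 7.2900/4 = 1.82250
Σ(xᵢ − x̄)³ = 6.4680 ⇒ m₃ = 6.4680/4 = 1.61700
m₂^(3/2) = 1.82250^(1.5) = 2.46038
g_1 = m₃ / m₂^(3/2) = 1.61700 / 2.46038 ≈ 0.657

0.657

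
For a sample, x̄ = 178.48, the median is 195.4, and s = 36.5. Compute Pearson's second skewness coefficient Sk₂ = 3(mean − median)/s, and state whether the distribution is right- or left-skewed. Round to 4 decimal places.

-1.3907, left-skewed

Sk₂ = 3(178.48 − 195.4) / 36.5 = 3 × -16.9200 / 36.5
    = -50.7600 / 36.5 ≈ -1.3907
Sk₂ < 0 ⇒ mean < median ⇒ left-skewed (negative skew).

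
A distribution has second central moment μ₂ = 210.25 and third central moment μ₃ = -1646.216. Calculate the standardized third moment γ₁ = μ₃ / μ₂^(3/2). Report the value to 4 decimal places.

σ = √μ₂ = √210.25 = 14.50000
σ³ = μ₂^(3/2) = 3048.62500
γ₁ = μ₃/σ³ = -1646.216 / 3048.62500 ≈ -0.5400

-0.5400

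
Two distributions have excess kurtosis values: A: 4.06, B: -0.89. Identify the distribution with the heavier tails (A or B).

Higher excess kurtosis ⇒ heavier tails relative to the normal distribution.
4.06 vs -0.89: the larger is 4.06, so A has heavier tails. (A is leptokurtic — heavier-than-normal tails; the other is platykurtic.)

A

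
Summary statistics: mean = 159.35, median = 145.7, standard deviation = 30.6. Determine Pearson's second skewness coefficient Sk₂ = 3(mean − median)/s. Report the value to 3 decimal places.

Sk₂ = 3(159.35 − 145.7) / 30.6 = 3 × 13.6500 / 30.6
    = 40.9500 / 30.6 ≈ 1.338

1.338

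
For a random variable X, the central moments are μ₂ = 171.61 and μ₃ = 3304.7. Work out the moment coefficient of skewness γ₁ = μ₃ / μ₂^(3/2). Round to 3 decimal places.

1.470

σ = √μ₂ = √171.61 = 13.10000
σ³ = μ₂^(3/2) = 2248.09100
γ₁ = μ₃/σ³ = 3304.7 / 2248.09100 ≈ 1.470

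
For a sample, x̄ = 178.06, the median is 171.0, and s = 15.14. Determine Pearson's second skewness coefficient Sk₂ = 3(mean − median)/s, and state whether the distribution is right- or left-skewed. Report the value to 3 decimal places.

Sk₂ = 3(178.06 − 171.0) / 15.14 = 3 × 7.0600 / 15.14
    = 21.1800 / 15.14 ≈ 1.399
Sk₂ > 0 ⇒ mean > median ⇒ right-skewed (positive skew).

1.399, right-skewed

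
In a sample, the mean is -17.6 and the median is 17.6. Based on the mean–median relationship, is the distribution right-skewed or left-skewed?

mean − median = -17.6 − 17.6 = -35.2
mean < median ⇒ the longer tail is on the left ⇒ left-skewed (negatively skewed).

left-skewed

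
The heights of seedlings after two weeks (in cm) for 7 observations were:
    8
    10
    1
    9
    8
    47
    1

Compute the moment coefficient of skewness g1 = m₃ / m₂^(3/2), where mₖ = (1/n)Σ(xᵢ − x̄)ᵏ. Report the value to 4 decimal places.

1.8023

x̄ = (8 + 10 + 1 + 9 + 8 + 47 + 1) / 7 = 12.0000
deviations (xᵢ − x̄): -4.0000, -2.0000, -11.0000, -3.0000, -4.0000, 35.0000, -11.0000
Σ(xᵢ − x̄)² = 1512.0000 ⇒ m₂ = 1512.0000/7 = 216.00000
Σ(xᵢ − x̄)³ = 40050.0000 ⇒ m₃ = 40050.0000/7 = 5721.42857
m₂^(3/2) = 216.00000^(1.5) = 3174.53871
g1 = m₃ / m₂^(3/2) = 5721.42857 / 3174.53871 ≈ 1.8023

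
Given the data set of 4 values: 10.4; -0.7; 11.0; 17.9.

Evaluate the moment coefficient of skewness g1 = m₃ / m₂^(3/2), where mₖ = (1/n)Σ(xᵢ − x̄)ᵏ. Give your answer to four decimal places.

x̄ = (10.4 - 0.7 + 11.0 + 17.9) / 4 = 9.6500
deviations (xᵢ − x̄): 0.7500, -10.3500, 1.3500, 8.2500
Σ(xᵢ − x̄)² = 177.5700 ⇒ m₂ = 177.5700/4 = 44.39250
Σ(xᵢ − x̄)³ = -544.3200 ⇒ m₃ = -544.3200/4 = -136.08000
m₂^(3/2) = 44.39250^(1.5) = 295.77700
g1 = m₃ / m₂^(3/2) = -136.08000 / 295.77700 ≈ -0.4601

-0.4601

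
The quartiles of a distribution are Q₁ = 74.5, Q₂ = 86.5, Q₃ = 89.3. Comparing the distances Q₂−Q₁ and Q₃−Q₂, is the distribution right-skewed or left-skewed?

Q₂ − Q₁ = 12.0;  Q₃ − Q₂ = 2.8
Q₂ − Q₁ > Q₃ − Q₂ ⇒ the lower half is more spread out ⇒ left-skewed.

left-skewed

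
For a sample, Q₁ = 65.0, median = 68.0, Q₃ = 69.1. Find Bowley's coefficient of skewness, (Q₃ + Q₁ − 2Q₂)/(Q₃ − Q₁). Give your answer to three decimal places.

numerator: Q₃ + Q₁ − 2Q₂ = 69.1 + 65.0 − 2×68.0 = -1.9000
denominator: Q₃ − Q₁ = 69.1 − 65.0 = 4.1000
Bowley skewness = -1.9000 / 4.1000 ≈ -0.463

-0.463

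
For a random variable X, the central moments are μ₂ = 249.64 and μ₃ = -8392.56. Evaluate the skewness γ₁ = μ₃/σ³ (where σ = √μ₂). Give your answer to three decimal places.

-2.128

σ = √μ₂ = √249.64 = 15.80000
σ³ = μ₂^(3/2) = 3944.31200
γ₁ = μ₃/σ³ = -8392.56 / 3944.31200 ≈ -2.128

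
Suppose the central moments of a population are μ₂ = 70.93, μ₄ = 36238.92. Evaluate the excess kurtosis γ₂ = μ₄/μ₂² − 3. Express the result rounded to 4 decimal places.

4.2030

μ₂² = 70.93² = 5031.06490
μ₄/μ₂² = 36238.92 / 5031.06490 = 7.20303
γ₂ = 7.20303 − 3 ≈ 4.2030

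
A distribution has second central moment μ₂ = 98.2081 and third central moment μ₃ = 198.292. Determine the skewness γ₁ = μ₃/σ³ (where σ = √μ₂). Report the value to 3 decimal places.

0.204

σ = √μ₂ = √98.2081 = 9.91000
σ³ = μ₂^(3/2) = 973.24227
γ₁ = μ₃/σ³ = 198.292 / 973.24227 ≈ 0.204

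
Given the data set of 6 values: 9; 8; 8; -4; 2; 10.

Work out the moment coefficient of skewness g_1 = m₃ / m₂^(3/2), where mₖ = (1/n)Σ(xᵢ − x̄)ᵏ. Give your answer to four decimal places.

-1.0050

x̄ = (9 + 8 + 8 - 4 + 2 + 10) / 6 = 5.5000
deviations (xᵢ − x̄): 3.5000, 2.5000, 2.5000, -9.5000, -3.5000, 4.5000
Σ(xᵢ − x̄)² = 147.5000 ⇒ m₂ = 147.5000/6 = 24.58333
Σ(xᵢ − x̄)³ = -735.0000 ⇒ m₃ = -735.0000/6 = -122.50000
m₂^(3/2) = 24.58333^(1.5) = 121.88806
g_1 = m₃ / m₂^(3/2) = -122.50000 / 121.88806 ≈ -1.0050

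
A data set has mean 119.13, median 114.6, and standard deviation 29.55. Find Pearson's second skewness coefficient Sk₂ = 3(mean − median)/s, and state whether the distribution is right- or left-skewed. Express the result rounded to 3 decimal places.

0.460, right-skewed

Sk₂ = 3(119.13 − 114.6) / 29.55 = 3 × 4.5300 / 29.55
    = 13.5900 / 29.55 ≈ 0.460
Sk₂ > 0 ⇒ mean > median ⇒ right-skewed (positive skew).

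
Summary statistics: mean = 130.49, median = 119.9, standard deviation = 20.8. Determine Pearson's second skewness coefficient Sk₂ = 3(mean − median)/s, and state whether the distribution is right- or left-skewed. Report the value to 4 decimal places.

1.5274, right-skewed

Sk₂ = 3(130.49 − 119.9) / 20.8 = 3 × 10.5900 / 20.8
    = 31.7700 / 20.8 ≈ 1.5274
Sk₂ > 0 ⇒ mean > median ⇒ right-skewed (positive skew).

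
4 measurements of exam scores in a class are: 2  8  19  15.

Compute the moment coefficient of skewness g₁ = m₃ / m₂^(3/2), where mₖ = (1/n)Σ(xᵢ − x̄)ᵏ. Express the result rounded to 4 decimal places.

-0.1624

x̄ = (2 + 8 + 19 + 15) / 4 = 11.0000
deviations (xᵢ − x̄): -9.0000, -3.0000, 8.0000, 4.0000
Σ(xᵢ − x̄)² = 170.0000 ⇒ m₂ = 170.0000/4 = 42.50000
Σ(xᵢ − x̄)³ = -180.0000 ⇒ m₃ = -180.0000/4 = -45.00000
m₂^(3/2) = 42.50000^(1.5) = 277.06610
g₁ = m₃ / m₂^(3/2) = -45.00000 / 277.06610 ≈ -0.1624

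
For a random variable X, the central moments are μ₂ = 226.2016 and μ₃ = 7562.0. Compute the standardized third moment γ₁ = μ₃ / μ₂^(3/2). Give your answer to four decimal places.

2.2228

σ = √μ₂ = √226.2016 = 15.04000
σ³ = μ₂^(3/2) = 3402.07206
γ₁ = μ₃/σ³ = 7562.0 / 3402.07206 ≈ 2.2228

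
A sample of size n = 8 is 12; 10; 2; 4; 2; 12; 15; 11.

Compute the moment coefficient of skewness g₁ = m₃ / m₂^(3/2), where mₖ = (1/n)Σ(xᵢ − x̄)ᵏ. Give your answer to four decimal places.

x̄ = (12 + 10 + 2 + 4 + 2 + 12 + 15 + 11) / 8 = 8.5000
deviations (xᵢ − x̄): 3.5000, 1.5000, -6.5000, -4.5000, -6.5000, 3.5000, 6.5000, 2.5000
Σ(xᵢ − x̄)² = 180.0000 ⇒ m₂ = 180.0000/8 = 22.50000
Σ(xᵢ − x̄)³ = -261.0000 ⇒ m₃ = -261.0000/8 = -32.62500
m₂^(3/2) = 22.50000^(1.5) = 106.72687
g₁ = m₃ / m₂^(3/2) = -32.62500 / 106.72687 ≈ -0.3057

-0.3057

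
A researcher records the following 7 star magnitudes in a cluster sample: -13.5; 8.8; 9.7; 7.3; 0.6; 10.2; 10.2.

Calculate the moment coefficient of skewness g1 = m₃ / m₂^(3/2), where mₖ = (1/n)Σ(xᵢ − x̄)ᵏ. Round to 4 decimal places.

-1.5246

x̄ = (-13.5 + 8.8 + 9.7 + 7.3 + 0.6 + 10.2 + 10.2) / 7 = 4.7571
deviations (xᵢ − x̄): -18.2571, 4.0429, 4.9429, 2.5429, -4.1571, 5.4429, 5.4429
Σ(xᵢ − x̄)² = 457.0971 ⇒ m₂ = 457.0971/7 = 65.29959
Σ(xᵢ − x̄)³ = -5631.6028 ⇒ m₃ = -5631.6028/7 = -804.51469
m₂^(3/2) = 65.29959^(1.5) = 527.67401
g1 = m₃ / m₂^(3/2) = -804.51469 / 527.67401 ≈ -1.5246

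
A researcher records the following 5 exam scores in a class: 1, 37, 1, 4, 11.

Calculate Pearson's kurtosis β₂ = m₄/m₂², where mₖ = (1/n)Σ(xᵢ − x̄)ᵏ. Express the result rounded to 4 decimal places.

2.8751

x̄ = 10.8000
Σ(xᵢ − x̄)² = 924.8000 ⇒ m₂ = 184.96000
Σ(xᵢ − x̄)⁴ = 491785.3760 ⇒ m₄ = 98357.07520
m₂² = 34210.20160
β₂ = m₄/m₂² = 98357.07520 / 34210.20160 ≈ 2.8751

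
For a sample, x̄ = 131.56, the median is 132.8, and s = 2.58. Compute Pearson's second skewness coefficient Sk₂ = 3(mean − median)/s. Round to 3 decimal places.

Sk₂ = 3(131.56 − 132.8) / 2.58 = 3 × -1.2400 / 2.58
    = -3.7200 / 2.58 ≈ -1.442

-1.442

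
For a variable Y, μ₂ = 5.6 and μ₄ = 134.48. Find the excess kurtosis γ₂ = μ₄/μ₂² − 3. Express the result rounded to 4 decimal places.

μ₂² = 5.6² = 31.36000
μ₄/μ₂² = 134.48 / 31.36000 = 4.28827
γ₂ = 4.28827 − 3 ≈ 1.2883

1.2883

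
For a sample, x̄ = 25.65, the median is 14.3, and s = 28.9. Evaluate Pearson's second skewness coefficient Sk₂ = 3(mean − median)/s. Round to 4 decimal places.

1.1782

Sk₂ = 3(25.65 − 14.3) / 28.9 = 3 × 11.3500 / 28.9
    = 34.0500 / 28.9 ≈ 1.1782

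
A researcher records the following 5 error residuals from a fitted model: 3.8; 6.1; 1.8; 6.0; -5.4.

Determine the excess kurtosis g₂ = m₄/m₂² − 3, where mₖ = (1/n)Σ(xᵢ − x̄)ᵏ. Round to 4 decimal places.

x̄ = 2.4600
Σ(xᵢ − x̄)² = 89.7920 ⇒ m₂ = 17.95840
Σ(xᵢ − x̄)⁴ = 4152.7258 ⇒ m₄ = 830.54516
m₂² = 322.50413
g₂ = m₄/m₂² − 3 = 2.57530 − 3 ≈ -0.4247

-0.4247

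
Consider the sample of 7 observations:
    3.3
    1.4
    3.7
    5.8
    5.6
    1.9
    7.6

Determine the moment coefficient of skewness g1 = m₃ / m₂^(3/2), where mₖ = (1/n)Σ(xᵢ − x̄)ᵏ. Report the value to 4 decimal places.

0.1981

x̄ = (3.3 + 1.4 + 3.7 + 5.8 + 5.6 + 1.9 + 7.6) / 7 = 4.1857
deviations (xᵢ − x̄): -0.8857, -2.7857, -0.4857, 1.6143, 1.4143, -2.2857, 3.4143
Σ(xᵢ − x̄)² = 30.2686 ⇒ m₂ = 30.2686/7 = 4.32408
Σ(xᵢ − x̄)³ = 12.4682 ⇒ m₃ = 12.4682/7 = 1.78118
m₂^(3/2) = 4.32408^(1.5) = 8.99168
g1 = m₃ / m₂^(3/2) = 1.78118 / 8.99168 ≈ 0.1981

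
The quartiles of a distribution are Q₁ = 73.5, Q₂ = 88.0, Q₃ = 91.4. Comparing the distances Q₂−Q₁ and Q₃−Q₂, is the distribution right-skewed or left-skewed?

left-skewed

Q₂ − Q₁ = 14.5;  Q₃ − Q₂ = 3.4
Q₂ − Q₁ > Q₃ − Q₂ ⇒ the lower half is more spread out ⇒ left-skewed.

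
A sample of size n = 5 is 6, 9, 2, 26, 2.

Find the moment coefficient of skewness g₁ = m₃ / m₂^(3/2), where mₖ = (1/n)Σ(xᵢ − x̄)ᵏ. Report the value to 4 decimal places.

x̄ = (6 + 9 + 2 + 26 + 2) / 5 = 9.0000
deviations (xᵢ − x̄): -3.0000, 0.0000, -7.0000, 17.0000, -7.0000
Σ(xᵢ − x̄)² = 396.0000 ⇒ m₂ = 396.0000/5 = 79.20000
Σ(xᵢ − x̄)³ = 4200.0000 ⇒ m₃ = 4200.0000/5 = 840.00000
m₂^(3/2) = 79.20000^(1.5) = 704.83550
g₁ = m₃ / m₂^(3/2) = 840.00000 / 704.83550 ≈ 1.1918

1.1918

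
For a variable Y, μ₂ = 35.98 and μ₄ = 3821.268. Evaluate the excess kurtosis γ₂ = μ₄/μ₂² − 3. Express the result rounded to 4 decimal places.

μ₂² = 35.98² = 1294.56040
μ₄/μ₂² = 3821.268 / 1294.56040 = 2.95179
γ₂ = 2.95179 − 3 ≈ -0.0482

-0.0482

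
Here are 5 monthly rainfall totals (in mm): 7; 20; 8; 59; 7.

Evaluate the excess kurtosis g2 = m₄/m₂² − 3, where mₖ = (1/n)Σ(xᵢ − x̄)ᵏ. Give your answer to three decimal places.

x̄ = 20.2000
Σ(xᵢ − x̄)² = 2002.8000 ⇒ m₂ = 400.56000
Σ(xᵢ − x̄)⁴ = 2349222.0960 ⇒ m₄ = 469844.41920
m₂² = 160448.31360
g2 = m₄/m₂² − 3 = 2.92832 − 3 ≈ -0.072

-0.072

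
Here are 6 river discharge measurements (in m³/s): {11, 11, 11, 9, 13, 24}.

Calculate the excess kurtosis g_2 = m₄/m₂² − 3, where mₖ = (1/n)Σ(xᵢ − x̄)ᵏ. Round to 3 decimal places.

0.830

x̄ = 13.1667
Σ(xᵢ − x̄)² = 148.8333 ⇒ m₂ = 24.80556
Σ(xᵢ − x̄)⁴ = 14141.1528 ⇒ m₄ = 2356.85880
m₂² = 615.31559
g_2 = m₄/m₂² − 3 = 3.83033 − 3 ≈ 0.830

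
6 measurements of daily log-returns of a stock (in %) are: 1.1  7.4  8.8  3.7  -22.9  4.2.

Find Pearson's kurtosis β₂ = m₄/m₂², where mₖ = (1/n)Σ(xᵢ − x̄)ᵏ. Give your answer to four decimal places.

3.8208

x̄ = 0.3833
Σ(xᵢ − x̄)² = 688.2683 ⇒ m₂ = 114.71139
Σ(xᵢ − x̄)⁴ = 301662.9265 ⇒ m₄ = 50277.15442
m₂² = 13158.70274
β₂ = m₄/m₂² = 50277.15442 / 13158.70274 ≈ 3.8208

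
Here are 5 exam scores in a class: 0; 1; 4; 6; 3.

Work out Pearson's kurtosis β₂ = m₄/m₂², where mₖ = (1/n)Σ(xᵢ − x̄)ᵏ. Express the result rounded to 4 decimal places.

1.7207

x̄ = 2.8000
Σ(xᵢ − x̄)² = 22.8000 ⇒ m₂ = 4.56000
Σ(xᵢ − x̄)⁴ = 178.8960 ⇒ m₄ = 35.77920
m₂² = 20.79360
β₂ = m₄/m₂² = 35.77920 / 20.79360 ≈ 1.7207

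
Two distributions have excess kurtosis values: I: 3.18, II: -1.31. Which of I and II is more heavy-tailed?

I

Higher excess kurtosis ⇒ heavier tails relative to the normal distribution.
3.18 vs -1.31: the larger is 3.18, so I has heavier tails. (I is leptokurtic — heavier-than-normal tails; the other is platykurtic.)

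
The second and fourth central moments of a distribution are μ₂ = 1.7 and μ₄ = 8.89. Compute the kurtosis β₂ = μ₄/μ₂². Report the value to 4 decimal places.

μ₂² = 1.7² = 2.89000
μ₄/μ₂² = 8.89 / 2.89000 = 3.07612
β₂ ≈ 3.0761

3.0761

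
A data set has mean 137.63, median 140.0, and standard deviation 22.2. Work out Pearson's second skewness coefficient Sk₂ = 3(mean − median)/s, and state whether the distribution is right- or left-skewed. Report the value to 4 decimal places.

Sk₂ = 3(137.63 − 140.0) / 22.2 = 3 × -2.3700 / 22.2
    = -7.1100 / 22.2 ≈ -0.3203
Sk₂ < 0 ⇒ mean < median ⇒ left-skewed (negative skew).

-0.3203, left-skewed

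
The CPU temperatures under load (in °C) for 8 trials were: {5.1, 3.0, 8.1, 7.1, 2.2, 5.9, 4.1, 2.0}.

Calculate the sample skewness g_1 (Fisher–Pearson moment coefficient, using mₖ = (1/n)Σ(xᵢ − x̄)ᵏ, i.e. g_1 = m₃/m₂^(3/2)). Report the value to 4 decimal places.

0.2097

x̄ = (5.1 + 3.0 + 8.1 + 7.1 + 2.2 + 5.9 + 4.1 + 2.0) / 8 = 4.6875
deviations (xᵢ − x̄): 0.4125, -1.6875, 3.4125, 2.4125, -2.4875, 1.2125, -0.5875, -2.6875
Σ(xᵢ − x̄)² = 35.7087 ⇒ m₂ = 35.7087/8 = 4.46359
Σ(xᵢ − x̄)³ = 15.8221 ⇒ m₃ = 15.8221/8 = 1.97776
m₂^(3/2) = 4.46359^(1.5) = 9.43033
g_1 = m₃ / m₂^(3/2) = 1.97776 / 9.43033 ≈ 0.2097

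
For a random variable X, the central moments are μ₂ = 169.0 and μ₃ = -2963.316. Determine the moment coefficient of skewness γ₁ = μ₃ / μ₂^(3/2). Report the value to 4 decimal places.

-1.3488

σ = √μ₂ = √169.0 = 13.00000
σ³ = μ₂^(3/2) = 2197.00000
γ₁ = μ₃/σ³ = -2963.316 / 2197.00000 ≈ -1.3488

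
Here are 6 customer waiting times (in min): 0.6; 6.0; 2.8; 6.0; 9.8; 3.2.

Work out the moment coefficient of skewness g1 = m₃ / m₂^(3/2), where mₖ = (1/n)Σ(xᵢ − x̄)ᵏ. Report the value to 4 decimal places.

x̄ = (0.6 + 6.0 + 2.8 + 6.0 + 9.8 + 3.2) / 6 = 4.7333
deviations (xᵢ − x̄): -4.1333, 1.2667, -1.9333, 1.2667, 5.0667, -1.5333
Σ(xᵢ − x̄)² = 52.0533 ⇒ m₂ = 52.0533/6 = 8.67556
Σ(xᵢ − x̄)³ = 52.6844 ⇒ m₃ = 52.6844/6 = 8.78074
m₂^(3/2) = 8.67556^(1.5) = 25.55324
g1 = m₃ / m₂^(3/2) = 8.78074 / 25.55324 ≈ 0.3436

0.3436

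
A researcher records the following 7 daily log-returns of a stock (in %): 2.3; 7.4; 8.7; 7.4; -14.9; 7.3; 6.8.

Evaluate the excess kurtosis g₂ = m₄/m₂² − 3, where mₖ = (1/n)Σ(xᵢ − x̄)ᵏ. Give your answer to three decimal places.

x̄ = 3.5714
Σ(xᵢ − x̄)² = 422.7543 ⇒ m₂ = 60.39347
Σ(xᵢ − x̄)⁴ = 117839.1810 ⇒ m₄ = 16834.16871
m₂² = 3647.37114
g₂ = m₄/m₂² − 3 = 4.61543 − 3 ≈ 1.615

1.615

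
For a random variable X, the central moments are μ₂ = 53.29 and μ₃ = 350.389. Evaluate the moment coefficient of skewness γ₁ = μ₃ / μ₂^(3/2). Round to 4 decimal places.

σ = √μ₂ = √53.29 = 7.30000
σ³ = μ₂^(3/2) = 389.01700
γ₁ = μ₃/σ³ = 350.389 / 389.01700 ≈ 0.9007

0.9007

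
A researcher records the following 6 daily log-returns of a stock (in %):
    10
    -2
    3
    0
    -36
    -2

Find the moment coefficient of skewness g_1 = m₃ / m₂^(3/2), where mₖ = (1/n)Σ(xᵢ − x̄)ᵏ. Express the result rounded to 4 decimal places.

x̄ = (10 - 2 + 3 + 0 - 36 - 2) / 6 = -4.5000
deviations (xᵢ − x̄): 14.5000, 2.5000, 7.5000, 4.5000, -31.5000, 2.5000
Σ(xᵢ − x̄)² = 1291.5000 ⇒ m₂ = 1291.5000/6 = 215.25000
Σ(xᵢ − x̄)³ = -27663.0000 ⇒ m₃ = -27663.0000/6 = -4610.50000
m₂^(3/2) = 215.25000^(1.5) = 3158.01901
g_1 = m₃ / m₂^(3/2) = -4610.50000 / 3158.01901 ≈ -1.4599

-1.4599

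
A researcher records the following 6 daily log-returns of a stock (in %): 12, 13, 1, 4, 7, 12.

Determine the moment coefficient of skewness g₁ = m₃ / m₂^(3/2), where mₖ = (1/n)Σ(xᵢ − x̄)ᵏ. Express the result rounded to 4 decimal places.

-0.3894

x̄ = (12 + 13 + 1 + 4 + 7 + 12) / 6 = 8.1667
deviations (xᵢ − x̄): 3.8333, 4.8333, -7.1667, -4.1667, -1.1667, 3.8333
Σ(xᵢ − x̄)² = 122.8333 ⇒ m₂ = 122.8333/6 = 20.47222
Σ(xᵢ − x̄)³ = -216.4444 ⇒ m₃ = -216.4444/6 = -36.07407
m₂^(3/2) = 20.47222^(1.5) = 92.62911
g₁ = m₃ / m₂^(3/2) = -36.07407 / 92.62911 ≈ -0.3894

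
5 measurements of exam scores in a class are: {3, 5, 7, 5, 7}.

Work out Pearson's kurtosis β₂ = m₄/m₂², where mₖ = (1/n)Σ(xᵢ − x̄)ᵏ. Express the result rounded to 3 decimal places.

x̄ = 5.4000
Σ(xᵢ − x̄)² = 11.2000 ⇒ m₂ = 2.24000
Σ(xᵢ − x̄)⁴ = 46.3360 ⇒ m₄ = 9.26720
m₂² = 5.01760
β₂ = m₄/m₂² = 9.26720 / 5.01760 ≈ 1.847

1.847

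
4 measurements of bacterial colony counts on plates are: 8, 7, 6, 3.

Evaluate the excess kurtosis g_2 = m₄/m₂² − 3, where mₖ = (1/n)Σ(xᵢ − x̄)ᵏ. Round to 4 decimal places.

-1.0000

x̄ = 6.0000
Σ(xᵢ − x̄)² = 14.0000 ⇒ m₂ = 3.50000
Σ(xᵢ − x̄)⁴ = 98.0000 ⇒ m₄ = 24.50000
m₂² = 12.25000
g_2 = m₄/m₂² − 3 = 2.00000 − 3 ≈ -1.0000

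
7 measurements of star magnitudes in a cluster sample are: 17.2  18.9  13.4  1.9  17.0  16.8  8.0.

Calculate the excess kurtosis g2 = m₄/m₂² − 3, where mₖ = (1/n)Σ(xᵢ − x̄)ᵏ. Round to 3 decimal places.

-0.458

x̄ = 13.3143
Σ(xᵢ − x̄)² = 230.5686 ⇒ m₂ = 32.93837
Σ(xᵢ − x̄)⁴ = 19305.6020 ⇒ m₄ = 2757.94314
m₂² = 1084.93604
g2 = m₄/m₂² − 3 = 2.54203 − 3 ≈ -0.458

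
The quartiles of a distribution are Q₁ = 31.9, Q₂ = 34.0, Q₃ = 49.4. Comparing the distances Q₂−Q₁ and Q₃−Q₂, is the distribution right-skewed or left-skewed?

right-skewed

Q₂ − Q₁ = 2.1;  Q₃ − Q₂ = 15.4
Q₃ − Q₂ > Q₂ − Q₁ ⇒ the upper half is more spread out ⇒ right-skewed.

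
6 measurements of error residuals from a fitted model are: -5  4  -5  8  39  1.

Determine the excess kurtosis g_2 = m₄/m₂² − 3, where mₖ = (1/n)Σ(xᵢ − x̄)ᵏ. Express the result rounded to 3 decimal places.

0.551

x̄ = 7.0000
Σ(xᵢ − x̄)² = 1358.0000 ⇒ m₂ = 226.33333
Σ(xᵢ − x̄)⁴ = 1091426.0000 ⇒ m₄ = 181904.33333
m₂² = 51226.77778
g_2 = m₄/m₂² − 3 = 3.55096 − 3 ≈ 0.551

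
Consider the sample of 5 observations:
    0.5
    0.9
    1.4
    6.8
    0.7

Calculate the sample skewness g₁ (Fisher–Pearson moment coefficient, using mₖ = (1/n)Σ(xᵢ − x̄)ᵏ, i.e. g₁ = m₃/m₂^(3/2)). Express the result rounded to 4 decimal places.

1.4428

x̄ = (0.5 + 0.9 + 1.4 + 6.8 + 0.7) / 5 = 2.0600
deviations (xᵢ − x̄): -1.5600, -1.1600, -0.6600, 4.7400, -1.3600
Σ(xᵢ − x̄)² = 28.5320 ⇒ m₂ = 28.5320/5 = 5.70640
Σ(xᵢ − x̄)³ = 98.3362 ⇒ m₃ = 98.3362/5 = 19.66723
m₂^(3/2) = 5.70640^(1.5) = 13.63149
g₁ = m₃ / m₂^(3/2) = 19.66723 / 13.63149 ≈ 1.4428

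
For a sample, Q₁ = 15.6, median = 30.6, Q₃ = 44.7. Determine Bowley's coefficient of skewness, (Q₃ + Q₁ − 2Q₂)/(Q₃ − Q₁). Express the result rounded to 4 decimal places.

numerator: Q₃ + Q₁ − 2Q₂ = 44.7 + 15.6 − 2×30.6 = -0.9000
denominator: Q₃ − Q₁ = 44.7 − 15.6 = 29.1000
Bowley skewness = -0.9000 / 29.1000 ≈ -0.0309

-0.0309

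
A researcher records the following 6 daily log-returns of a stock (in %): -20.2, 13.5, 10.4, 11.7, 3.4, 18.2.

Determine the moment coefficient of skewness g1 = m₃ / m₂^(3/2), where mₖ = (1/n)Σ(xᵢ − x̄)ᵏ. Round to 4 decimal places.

-1.3360

x̄ = (-20.2 + 13.5 + 10.4 + 11.7 + 3.4 + 18.2) / 6 = 6.1667
deviations (xᵢ − x̄): -26.3667, 7.3333, 4.2333, 5.5333, -2.7667, 12.0333
Σ(xᵢ − x̄)² = 949.9733 ⇒ m₂ = 949.9733/6 = 158.32889
Σ(xᵢ − x̄)³ = -15969.2184 ⇒ m₃ = -15969.2184/6 = -2661.53641
m₂^(3/2) = 158.32889^(1.5) = 1992.23353
g1 = m₃ / m₂^(3/2) = -2661.53641 / 1992.23353 ≈ -1.3360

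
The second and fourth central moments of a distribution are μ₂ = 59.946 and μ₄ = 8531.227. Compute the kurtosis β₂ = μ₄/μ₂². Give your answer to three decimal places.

μ₂² = 59.946² = 3593.52292
μ₄/μ₂² = 8531.227 / 3593.52292 = 2.37406
β₂ ≈ 2.374

2.374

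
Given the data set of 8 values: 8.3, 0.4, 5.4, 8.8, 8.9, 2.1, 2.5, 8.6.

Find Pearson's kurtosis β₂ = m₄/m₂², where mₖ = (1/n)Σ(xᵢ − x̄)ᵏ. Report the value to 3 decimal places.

x̄ = 5.6250
Σ(xᵢ − x̄)² = 86.3550 ⇒ m₂ = 10.79438
Σ(xᵢ − x̄)⁴ = 1341.2848 ⇒ m₄ = 167.66061
m₂² = 116.51853
β₂ = m₄/m₂² = 167.66061 / 116.51853 ≈ 1.439

1.439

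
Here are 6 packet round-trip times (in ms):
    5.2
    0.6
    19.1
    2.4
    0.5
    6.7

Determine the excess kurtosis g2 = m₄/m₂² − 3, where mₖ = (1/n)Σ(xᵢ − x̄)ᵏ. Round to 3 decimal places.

x̄ = 5.7500
Σ(xᵢ − x̄)² = 244.7350 ⇒ m₂ = 40.78917
Σ(xᵢ − x̄)⁴ = 33353.2444 ⇒ m₄ = 5558.87407
m₂² = 1663.75612
g2 = m₄/m₂² − 3 = 3.34116 − 3 ≈ 0.341

0.341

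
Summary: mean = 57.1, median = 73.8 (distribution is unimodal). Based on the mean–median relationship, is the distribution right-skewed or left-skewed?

left-skewed

mean − median = 57.1 − 73.8 = -16.7
mean < median ⇒ the longer tail is on the left ⇒ left-skewed (negatively skewed).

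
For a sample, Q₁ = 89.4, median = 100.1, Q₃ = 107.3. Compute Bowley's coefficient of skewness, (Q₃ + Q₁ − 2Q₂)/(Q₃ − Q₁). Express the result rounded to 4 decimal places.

-0.1955

numerator: Q₃ + Q₁ − 2Q₂ = 107.3 + 89.4 − 2×100.1 = -3.5000
denominator: Q₃ − Q₁ = 107.3 − 89.4 = 17.9000
Bowley skewness = -3.5000 / 17.9000 ≈ -0.1955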